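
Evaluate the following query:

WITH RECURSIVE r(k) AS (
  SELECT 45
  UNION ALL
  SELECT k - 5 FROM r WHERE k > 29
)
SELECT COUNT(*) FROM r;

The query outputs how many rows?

5

Base: k=45.
Iteration 1: 45 > 29 holds -> k = 45 - 5 = 40.
Iteration 2: 40 > 29 holds -> k = 40 - 5 = 35.
Iteration 3: 35 > 29 holds -> k = 35 - 5 = 30.
Iteration 4: 30 > 29 holds -> k = 30 - 5 = 25.
Iteration 5: 25 > 29 fails; recursion stops.
Total rows emitted: 5.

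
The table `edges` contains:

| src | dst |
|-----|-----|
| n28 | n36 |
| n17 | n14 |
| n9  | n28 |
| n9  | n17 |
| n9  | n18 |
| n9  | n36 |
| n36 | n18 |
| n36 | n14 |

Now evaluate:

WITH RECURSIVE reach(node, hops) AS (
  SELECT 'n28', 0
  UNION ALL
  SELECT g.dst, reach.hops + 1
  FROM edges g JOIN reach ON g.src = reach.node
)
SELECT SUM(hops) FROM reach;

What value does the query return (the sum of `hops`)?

Base: (n28, hops=0).
Iteration 1: edges from {n28} -> (n36, hops=1).
Iteration 2: edges from {n36} -> (n14, hops=2), (n18, hops=2).
Iteration 3: no outgoing edges from {n14,n18}; recursion stops.
SUM(hops) = 0 + 1 + 2 + 2 = 5.

5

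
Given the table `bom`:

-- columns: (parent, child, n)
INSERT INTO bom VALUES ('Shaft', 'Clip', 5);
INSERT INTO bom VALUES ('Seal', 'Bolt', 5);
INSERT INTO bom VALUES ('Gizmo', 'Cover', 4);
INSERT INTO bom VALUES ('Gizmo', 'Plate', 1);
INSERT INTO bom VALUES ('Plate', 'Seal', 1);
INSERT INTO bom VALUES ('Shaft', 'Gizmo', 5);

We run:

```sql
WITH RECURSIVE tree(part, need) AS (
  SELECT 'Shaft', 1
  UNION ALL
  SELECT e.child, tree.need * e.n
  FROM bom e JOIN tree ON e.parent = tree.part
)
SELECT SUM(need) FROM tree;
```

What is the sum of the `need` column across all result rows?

66

Base: (Shaft, need=1).
Iteration 1: components of {Shaft} -> Clip = 1*5 = 5, Gizmo = 1*5 = 5.
Iteration 2: components of {Clip,Gizmo} -> Cover = 5*4 = 20, Plate = 5*1 = 5.
Iteration 3: components of {Cover,Plate} -> Seal = 5*1 = 5.
Iteration 4: components of {Seal} -> Bolt = 5*5 = 25.
Iteration 5: no further components; recursion stops.
SUM(need) = 1 + 5 + 5 + 5 + 20 + 5 + 25 = 66.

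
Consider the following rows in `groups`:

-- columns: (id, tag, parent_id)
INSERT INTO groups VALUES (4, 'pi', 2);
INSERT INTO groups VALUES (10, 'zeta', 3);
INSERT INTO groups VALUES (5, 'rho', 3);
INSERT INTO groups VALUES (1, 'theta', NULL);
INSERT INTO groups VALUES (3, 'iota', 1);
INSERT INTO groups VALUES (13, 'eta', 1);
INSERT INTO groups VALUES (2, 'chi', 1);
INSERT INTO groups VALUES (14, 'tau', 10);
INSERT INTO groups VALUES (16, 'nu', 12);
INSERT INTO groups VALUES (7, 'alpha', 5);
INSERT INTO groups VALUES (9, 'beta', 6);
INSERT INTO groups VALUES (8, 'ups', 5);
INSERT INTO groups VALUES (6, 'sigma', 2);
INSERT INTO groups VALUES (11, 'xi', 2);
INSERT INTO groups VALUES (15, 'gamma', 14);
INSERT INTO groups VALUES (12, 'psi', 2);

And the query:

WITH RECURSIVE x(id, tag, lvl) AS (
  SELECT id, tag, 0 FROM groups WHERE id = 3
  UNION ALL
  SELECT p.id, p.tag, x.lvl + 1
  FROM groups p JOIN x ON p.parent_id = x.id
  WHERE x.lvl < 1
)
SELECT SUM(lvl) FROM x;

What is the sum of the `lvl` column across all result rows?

2

Base: id=3 (iota) at lvl 0.
Iteration 1: rows with parent_id in {3} -> rho (id 5, lvl 1), zeta (id 10, lvl 1).
Iteration 2: lvl < 1 fails for all current rows; recursion stops.
SUM(lvl) = 0 + 1 + 1 = 2.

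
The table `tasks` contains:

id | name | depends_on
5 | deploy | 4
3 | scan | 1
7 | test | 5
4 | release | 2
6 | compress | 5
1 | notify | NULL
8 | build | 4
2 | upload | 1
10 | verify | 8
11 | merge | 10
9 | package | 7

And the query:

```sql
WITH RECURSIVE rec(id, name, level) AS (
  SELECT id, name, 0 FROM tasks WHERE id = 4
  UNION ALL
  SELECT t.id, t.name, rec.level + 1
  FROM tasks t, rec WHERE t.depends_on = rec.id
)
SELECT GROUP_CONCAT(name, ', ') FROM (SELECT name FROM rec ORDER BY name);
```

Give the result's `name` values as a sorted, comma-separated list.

build, compress, deploy, merge, package, release, test, verify

Base: id=4 (release) at level 0.
Iteration 1: rows with depends_on in {4} -> deploy (id 5, level 1), build (id 8, level 1).
Iteration 2: rows with depends_on in {5,8} -> compress (id 6, level 2), test (id 7, level 2), verify (id 10, level 2).
Iteration 3: rows with depends_on in {6,7,10} -> package (id 9, level 3), merge (id 11, level 3).
Iteration 4: no rows with depends_on in {9,11}; recursion stops.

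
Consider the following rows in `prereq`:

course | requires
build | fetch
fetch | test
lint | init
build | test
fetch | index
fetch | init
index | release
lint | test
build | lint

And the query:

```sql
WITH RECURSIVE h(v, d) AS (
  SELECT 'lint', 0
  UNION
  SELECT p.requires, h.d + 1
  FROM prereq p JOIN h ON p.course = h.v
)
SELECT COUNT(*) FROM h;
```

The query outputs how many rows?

3

Base: (lint, d=0).
Iteration 1: edges from {lint} -> (init, d=1), (test, d=1).
Iteration 2: no outgoing edges from {init,test}; recursion stops.
Total rows emitted: 3.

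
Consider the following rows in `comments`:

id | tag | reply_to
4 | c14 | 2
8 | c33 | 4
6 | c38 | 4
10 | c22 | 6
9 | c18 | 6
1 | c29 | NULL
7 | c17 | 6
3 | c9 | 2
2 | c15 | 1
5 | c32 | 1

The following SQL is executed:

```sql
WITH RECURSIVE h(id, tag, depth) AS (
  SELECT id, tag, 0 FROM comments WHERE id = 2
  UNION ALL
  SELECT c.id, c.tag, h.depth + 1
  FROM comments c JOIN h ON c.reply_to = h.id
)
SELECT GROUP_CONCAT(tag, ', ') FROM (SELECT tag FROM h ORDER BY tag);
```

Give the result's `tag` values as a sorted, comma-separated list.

Base: id=2 (c15) at depth 0.
Iteration 1: rows with reply_to in {2} -> c9 (id 3, depth 1), c14 (id 4, depth 1).
Iteration 2: rows with reply_to in {3,4} -> c38 (id 6, depth 2), c33 (id 8, depth 2).
Iteration 3: rows with reply_to in {6,8} -> c17 (id 7, depth 3), c18 (id 9, depth 3), c22 (id 10, depth 3).
Iteration 4: no rows with reply_to in {7,9,10}; recursion stops.

c14, c15, c17, c18, c22, c33, c38, c9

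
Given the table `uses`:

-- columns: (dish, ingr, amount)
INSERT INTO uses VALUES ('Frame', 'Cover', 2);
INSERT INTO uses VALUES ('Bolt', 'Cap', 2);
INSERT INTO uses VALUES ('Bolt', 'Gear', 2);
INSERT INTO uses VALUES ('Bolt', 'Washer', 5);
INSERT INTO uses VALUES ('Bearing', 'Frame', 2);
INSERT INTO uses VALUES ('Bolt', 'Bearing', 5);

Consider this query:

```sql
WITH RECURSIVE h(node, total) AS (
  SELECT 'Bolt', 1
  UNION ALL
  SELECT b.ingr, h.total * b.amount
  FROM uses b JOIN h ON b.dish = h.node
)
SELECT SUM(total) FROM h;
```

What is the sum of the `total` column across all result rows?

Base: (Bolt, total=1).
Iteration 1: components of {Bolt} -> Bearing = 1*5 = 5, Cap = 1*2 = 2, Gear = 1*2 = 2, Washer = 1*5 = 5.
Iteration 2: components of {Bearing,Cap,Gear,Washer} -> Frame = 5*2 = 10.
Iteration 3: components of {Frame} -> Cover = 10*2 = 20.
Iteration 4: no further components; recursion stops.
SUM(total) = 1 + 5 + 2 + 2 + 5 + 10 + 20 = 45.

45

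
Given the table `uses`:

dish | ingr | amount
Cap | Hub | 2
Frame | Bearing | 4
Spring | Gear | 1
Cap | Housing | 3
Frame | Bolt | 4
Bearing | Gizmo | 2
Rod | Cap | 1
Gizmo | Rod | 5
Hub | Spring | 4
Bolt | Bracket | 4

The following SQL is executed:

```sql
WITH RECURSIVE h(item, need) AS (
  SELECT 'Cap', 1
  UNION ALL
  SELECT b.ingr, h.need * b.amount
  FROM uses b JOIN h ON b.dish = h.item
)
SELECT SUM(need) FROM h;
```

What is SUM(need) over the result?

Base: (Cap, need=1).
Iteration 1: components of {Cap} -> Housing = 1*3 = 3, Hub = 1*2 = 2.
Iteration 2: components of {Housing,Hub} -> Spring = 2*4 = 8.
Iteration 3: components of {Spring} -> Gear = 8*1 = 8.
Iteration 4: no further components; recursion stops.
SUM(need) = 1 + 3 + 2 + 8 + 8 = 22.

22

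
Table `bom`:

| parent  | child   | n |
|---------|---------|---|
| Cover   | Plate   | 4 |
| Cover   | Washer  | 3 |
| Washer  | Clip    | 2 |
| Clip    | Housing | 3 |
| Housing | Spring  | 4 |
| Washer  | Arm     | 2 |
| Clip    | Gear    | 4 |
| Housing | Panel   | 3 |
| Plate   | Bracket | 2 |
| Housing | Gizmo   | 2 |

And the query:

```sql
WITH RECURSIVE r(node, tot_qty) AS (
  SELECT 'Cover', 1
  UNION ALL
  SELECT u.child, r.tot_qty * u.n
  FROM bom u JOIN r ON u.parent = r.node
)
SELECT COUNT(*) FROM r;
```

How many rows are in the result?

11

Base: (Cover, tot_qty=1).
Iteration 1: components of {Cover} -> Plate = 1*4 = 4, Washer = 1*3 = 3.
Iteration 2: components of {Plate,Washer} -> Arm = 3*2 = 6, Bracket = 4*2 = 8, Clip = 3*2 = 6.
Iteration 3: components of {Arm,Bracket,Clip} -> Gear = 6*4 = 24, Housing = 6*3 = 18.
Iteration 4: components of {Gear,Housing} -> Gizmo = 18*2 = 36, Panel = 18*3 = 54, Spring = 18*4 = 72.
Iteration 5: no further components; recursion stops.
Total rows emitted: 11.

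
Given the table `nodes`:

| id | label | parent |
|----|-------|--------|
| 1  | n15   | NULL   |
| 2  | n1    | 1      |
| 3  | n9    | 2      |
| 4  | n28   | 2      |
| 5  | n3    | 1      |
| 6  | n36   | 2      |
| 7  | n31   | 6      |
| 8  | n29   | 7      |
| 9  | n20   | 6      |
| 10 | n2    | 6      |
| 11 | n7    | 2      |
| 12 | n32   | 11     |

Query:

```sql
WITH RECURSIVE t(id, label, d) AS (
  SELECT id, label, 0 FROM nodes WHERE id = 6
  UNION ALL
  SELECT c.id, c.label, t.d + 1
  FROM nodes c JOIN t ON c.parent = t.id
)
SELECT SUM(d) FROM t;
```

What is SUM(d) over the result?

5

Base: id=6 (n36) at d 0.
Iteration 1: rows with parent in {6} -> n31 (id 7, d 1), n20 (id 9, d 1), n2 (id 10, d 1).
Iteration 2: rows with parent in {7,9,10} -> n29 (id 8, d 2).
Iteration 3: no rows with parent in {8}; recursion stops.
SUM(d) = 0 + 1 + 1 + 1 + 2 = 5.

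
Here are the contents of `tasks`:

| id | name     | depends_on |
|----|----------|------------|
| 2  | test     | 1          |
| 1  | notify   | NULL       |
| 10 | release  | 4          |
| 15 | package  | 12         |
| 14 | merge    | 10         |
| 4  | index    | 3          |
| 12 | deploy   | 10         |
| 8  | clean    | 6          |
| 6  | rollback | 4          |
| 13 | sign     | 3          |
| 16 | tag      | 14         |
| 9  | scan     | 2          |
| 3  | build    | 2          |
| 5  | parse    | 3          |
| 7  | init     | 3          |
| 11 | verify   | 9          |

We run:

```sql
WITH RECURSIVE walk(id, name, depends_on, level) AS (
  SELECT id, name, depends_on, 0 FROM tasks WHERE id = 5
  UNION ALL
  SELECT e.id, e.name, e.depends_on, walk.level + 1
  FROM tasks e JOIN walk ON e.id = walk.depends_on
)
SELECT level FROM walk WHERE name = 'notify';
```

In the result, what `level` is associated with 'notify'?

3

Base: id=5 (parse), depends_on=3, level 0.
Iteration 1: join on id=3 -> build (id 3, depends_on=2, level 1).
Iteration 2: join on id=2 -> test (id 2, depends_on=1, level 2).
Iteration 3: join on id=1 -> notify (id 1, depends_on=NULL, level 3).
Iteration 4: depends_on is NULL; no match; recursion stops.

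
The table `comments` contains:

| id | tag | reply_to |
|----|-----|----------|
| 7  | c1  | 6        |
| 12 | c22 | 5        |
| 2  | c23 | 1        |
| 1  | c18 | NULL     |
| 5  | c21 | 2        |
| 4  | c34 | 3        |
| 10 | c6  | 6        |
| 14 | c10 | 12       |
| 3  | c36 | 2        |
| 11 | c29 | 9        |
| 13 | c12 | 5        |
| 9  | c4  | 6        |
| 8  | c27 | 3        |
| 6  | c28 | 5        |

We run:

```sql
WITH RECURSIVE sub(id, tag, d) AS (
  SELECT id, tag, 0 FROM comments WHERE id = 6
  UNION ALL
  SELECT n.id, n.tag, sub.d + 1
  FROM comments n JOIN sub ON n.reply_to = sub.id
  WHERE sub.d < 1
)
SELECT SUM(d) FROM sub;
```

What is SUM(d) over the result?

Base: id=6 (c28) at d 0.
Iteration 1: rows with reply_to in {6} -> c1 (id 7, d 1), c4 (id 9, d 1), c6 (id 10, d 1).
Iteration 2: d < 1 fails for all current rows; recursion stops.
SUM(d) = 0 + 1 + 1 + 1 = 3.

3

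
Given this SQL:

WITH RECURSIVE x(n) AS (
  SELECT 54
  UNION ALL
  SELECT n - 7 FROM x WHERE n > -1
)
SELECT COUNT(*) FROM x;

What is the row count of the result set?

9

Base: n=54.
Iteration 1: 54 > -1 holds -> n = 54 - 7 = 47.
Iteration 2: 47 > -1 holds -> n = 47 - 7 = 40.
Iteration 3: 40 > -1 holds -> n = 40 - 7 = 33.
Iteration 4: 33 > -1 holds -> n = 33 - 7 = 26.
Iteration 5: 26 > -1 holds -> n = 26 - 7 = 19.
Iteration 6: 19 > -1 holds -> n = 19 - 7 = 12.
Iteration 7: 12 > -1 holds -> n = 12 - 7 = 5.
Iteration 8: 5 > -1 holds -> n = 5 - 7 = -2.
Iteration 9: -2 > -1 fails; recursion stops.
Total rows emitted: 9.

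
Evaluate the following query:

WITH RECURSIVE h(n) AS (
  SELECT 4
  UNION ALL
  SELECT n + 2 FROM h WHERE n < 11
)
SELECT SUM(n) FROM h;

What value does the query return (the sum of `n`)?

Base: n=4.
Iteration 1: 4 < 11 holds -> n = 4 + 2 = 6.
Iteration 2: 6 < 11 holds -> n = 6 + 2 = 8.
Iteration 3: 8 < 11 holds -> n = 8 + 2 = 10.
Iteration 4: 10 < 11 holds -> n = 10 + 2 = 12.
Iteration 5: 12 < 11 fails; recursion stops.
SUM(n) = 4 + 6 + 8 + 10 + 12 = 40.

40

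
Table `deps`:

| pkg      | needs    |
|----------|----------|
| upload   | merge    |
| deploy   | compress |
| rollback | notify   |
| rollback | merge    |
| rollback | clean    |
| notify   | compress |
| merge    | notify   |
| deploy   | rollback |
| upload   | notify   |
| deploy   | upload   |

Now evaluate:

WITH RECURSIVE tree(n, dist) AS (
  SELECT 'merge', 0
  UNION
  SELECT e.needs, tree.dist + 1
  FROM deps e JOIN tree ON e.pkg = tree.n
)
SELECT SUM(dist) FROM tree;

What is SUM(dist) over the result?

3

Base: (merge, dist=0).
Iteration 1: edges from {merge} -> (notify, dist=1).
Iteration 2: edges from {notify} -> (compress, dist=2).
Iteration 3: no outgoing edges from {compress}; recursion stops.
SUM(dist) = 0 + 1 + 2 = 3.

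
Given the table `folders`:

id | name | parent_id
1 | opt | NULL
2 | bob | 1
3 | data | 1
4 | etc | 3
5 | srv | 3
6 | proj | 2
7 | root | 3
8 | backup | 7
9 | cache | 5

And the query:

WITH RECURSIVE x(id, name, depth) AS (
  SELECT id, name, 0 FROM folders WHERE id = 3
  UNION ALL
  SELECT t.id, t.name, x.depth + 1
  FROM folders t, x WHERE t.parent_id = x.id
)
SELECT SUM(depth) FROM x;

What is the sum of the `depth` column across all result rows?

7

Base: id=3 (data) at depth 0.
Iteration 1: rows with parent_id in {3} -> etc (id 4, depth 1), srv (id 5, depth 1), root (id 7, depth 1).
Iteration 2: rows with parent_id in {4,5,7} -> backup (id 8, depth 2), cache (id 9, depth 2).
Iteration 3: no rows with parent_id in {8,9}; recursion stops.
SUM(depth) = 0 + 1 + 1 + 1 + 2 + 2 = 7.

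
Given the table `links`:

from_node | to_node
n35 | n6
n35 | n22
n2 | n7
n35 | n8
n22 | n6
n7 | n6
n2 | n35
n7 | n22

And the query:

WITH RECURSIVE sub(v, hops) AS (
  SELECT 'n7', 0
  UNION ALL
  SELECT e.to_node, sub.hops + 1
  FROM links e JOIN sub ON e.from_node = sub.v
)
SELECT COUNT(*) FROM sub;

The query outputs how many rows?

Base: (n7, hops=0).
Iteration 1: edges from {n7} -> (n22, hops=1), (n6, hops=1).
Iteration 2: edges from {n22,n6} -> (n6, hops=2).
Iteration 3: no outgoing edges from {n6}; recursion stops.
Total rows emitted: 4.

4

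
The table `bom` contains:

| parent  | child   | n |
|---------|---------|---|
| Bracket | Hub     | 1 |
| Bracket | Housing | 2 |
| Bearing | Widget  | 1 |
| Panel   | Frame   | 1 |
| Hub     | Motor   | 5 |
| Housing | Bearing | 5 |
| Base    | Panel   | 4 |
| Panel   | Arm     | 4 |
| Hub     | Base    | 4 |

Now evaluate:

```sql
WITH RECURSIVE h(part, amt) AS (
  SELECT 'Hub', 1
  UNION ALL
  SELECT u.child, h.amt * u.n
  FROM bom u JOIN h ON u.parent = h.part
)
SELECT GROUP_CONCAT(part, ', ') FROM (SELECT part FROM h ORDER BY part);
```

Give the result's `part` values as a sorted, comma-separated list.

Base: (Hub, amt=1).
Iteration 1: components of {Hub} -> Base = 1*4 = 4, Motor = 1*5 = 5.
Iteration 2: components of {Base,Motor} -> Panel = 4*4 = 16.
Iteration 3: components of {Panel} -> Arm = 16*4 = 64, Frame = 16*1 = 16.
Iteration 4: no further components; recursion stops.

Arm, Base, Frame, Hub, Motor, Panel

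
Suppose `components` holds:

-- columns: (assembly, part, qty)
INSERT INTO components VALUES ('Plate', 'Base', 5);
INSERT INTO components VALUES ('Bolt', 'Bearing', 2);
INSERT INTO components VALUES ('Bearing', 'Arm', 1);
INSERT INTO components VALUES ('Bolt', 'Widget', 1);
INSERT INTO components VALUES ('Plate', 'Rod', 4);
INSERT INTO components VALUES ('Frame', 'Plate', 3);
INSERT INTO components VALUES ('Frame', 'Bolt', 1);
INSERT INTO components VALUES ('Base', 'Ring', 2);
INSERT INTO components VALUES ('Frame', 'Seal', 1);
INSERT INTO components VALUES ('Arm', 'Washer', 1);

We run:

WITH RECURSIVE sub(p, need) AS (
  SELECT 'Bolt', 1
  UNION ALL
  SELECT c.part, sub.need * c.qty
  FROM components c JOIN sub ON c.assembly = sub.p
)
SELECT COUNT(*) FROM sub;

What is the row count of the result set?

Base: (Bolt, need=1).
Iteration 1: components of {Bolt} -> Bearing = 1*2 = 2, Widget = 1*1 = 1.
Iteration 2: components of {Bearing,Widget} -> Arm = 2*1 = 2.
Iteration 3: components of {Arm} -> Washer = 2*1 = 2.
Iteration 4: no further components; recursion stops.
Total rows emitted: 5.

5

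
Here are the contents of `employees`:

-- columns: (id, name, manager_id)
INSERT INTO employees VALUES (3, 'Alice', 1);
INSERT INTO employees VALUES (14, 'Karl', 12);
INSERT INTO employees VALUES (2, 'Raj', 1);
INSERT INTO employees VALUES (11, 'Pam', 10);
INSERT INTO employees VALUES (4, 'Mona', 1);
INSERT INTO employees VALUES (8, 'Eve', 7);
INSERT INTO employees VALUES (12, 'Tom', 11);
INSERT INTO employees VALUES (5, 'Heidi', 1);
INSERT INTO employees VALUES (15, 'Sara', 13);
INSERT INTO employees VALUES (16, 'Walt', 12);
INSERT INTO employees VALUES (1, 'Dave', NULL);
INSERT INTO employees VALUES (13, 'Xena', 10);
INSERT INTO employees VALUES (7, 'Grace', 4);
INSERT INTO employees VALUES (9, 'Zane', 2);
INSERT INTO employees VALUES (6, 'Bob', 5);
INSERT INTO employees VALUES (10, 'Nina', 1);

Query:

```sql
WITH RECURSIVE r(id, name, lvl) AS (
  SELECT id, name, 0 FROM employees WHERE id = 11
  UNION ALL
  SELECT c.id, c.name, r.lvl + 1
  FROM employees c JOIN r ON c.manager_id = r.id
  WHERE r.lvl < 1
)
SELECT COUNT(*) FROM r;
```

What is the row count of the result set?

2

Base: id=11 (Pam) at lvl 0.
Iteration 1: rows with manager_id in {11} -> Tom (id 12, lvl 1).
Iteration 2: lvl < 1 fails for all current rows; recursion stops.
Total rows emitted: 2.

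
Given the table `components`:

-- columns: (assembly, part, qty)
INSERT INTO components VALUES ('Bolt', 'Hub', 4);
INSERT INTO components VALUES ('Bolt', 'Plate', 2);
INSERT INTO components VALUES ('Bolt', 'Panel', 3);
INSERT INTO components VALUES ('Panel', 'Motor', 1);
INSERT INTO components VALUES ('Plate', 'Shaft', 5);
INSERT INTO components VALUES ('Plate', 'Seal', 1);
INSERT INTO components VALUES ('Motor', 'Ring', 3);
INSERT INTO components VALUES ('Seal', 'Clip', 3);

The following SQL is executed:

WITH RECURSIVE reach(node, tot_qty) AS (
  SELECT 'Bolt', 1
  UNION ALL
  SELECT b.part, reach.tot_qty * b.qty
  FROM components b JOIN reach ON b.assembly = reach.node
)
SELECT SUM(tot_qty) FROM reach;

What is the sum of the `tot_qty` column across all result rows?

40

Base: (Bolt, tot_qty=1).
Iteration 1: components of {Bolt} -> Hub = 1*4 = 4, Panel = 1*3 = 3, Plate = 1*2 = 2.
Iteration 2: components of {Hub,Panel,Plate} -> Motor = 3*1 = 3, Seal = 2*1 = 2, Shaft = 2*5 = 10.
Iteration 3: components of {Motor,Seal,Shaft} -> Clip = 2*3 = 6, Ring = 3*3 = 9.
Iteration 4: no further components; recursion stops.
SUM(tot_qty) = 1 + 4 + 2 + 3 + 10 + 2 + 3 + 6 + 9 = 40.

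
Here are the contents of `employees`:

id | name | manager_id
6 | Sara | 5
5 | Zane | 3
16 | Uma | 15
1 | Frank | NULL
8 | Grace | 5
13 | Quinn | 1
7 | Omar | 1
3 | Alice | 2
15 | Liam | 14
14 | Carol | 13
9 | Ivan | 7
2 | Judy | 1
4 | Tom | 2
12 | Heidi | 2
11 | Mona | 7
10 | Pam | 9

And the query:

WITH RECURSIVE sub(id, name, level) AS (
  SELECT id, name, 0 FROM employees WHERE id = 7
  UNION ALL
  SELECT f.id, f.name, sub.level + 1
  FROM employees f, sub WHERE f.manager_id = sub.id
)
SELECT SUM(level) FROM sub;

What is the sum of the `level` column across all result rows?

4

Base: id=7 (Omar) at level 0.
Iteration 1: rows with manager_id in {7} -> Ivan (id 9, level 1), Mona (id 11, level 1).
Iteration 2: rows with manager_id in {9,11} -> Pam (id 10, level 2).
Iteration 3: no rows with manager_id in {10}; recursion stops.
SUM(level) = 0 + 1 + 1 + 2 = 4.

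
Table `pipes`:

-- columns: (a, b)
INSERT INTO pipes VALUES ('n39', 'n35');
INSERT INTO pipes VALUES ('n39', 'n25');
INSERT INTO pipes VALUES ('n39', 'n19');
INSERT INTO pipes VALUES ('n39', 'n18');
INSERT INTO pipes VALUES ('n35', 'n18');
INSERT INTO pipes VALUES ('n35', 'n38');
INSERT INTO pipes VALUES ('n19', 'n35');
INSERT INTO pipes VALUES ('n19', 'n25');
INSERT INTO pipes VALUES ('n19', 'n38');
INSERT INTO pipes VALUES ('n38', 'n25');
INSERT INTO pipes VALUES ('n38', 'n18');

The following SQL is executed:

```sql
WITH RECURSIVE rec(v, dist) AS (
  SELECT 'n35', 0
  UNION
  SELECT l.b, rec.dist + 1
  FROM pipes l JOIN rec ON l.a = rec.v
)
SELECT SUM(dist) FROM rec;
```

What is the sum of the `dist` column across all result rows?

6

Base: (n35, dist=0).
Iteration 1: edges from {n35} -> (n18, dist=1), (n38, dist=1).
Iteration 2: edges from {n18,n38} -> (n18, dist=2), (n25, dist=2).
Iteration 3: no outgoing edges from {n18,n25}; recursion stops.
SUM(dist) = 0 + 1 + 1 + 2 + 2 = 6.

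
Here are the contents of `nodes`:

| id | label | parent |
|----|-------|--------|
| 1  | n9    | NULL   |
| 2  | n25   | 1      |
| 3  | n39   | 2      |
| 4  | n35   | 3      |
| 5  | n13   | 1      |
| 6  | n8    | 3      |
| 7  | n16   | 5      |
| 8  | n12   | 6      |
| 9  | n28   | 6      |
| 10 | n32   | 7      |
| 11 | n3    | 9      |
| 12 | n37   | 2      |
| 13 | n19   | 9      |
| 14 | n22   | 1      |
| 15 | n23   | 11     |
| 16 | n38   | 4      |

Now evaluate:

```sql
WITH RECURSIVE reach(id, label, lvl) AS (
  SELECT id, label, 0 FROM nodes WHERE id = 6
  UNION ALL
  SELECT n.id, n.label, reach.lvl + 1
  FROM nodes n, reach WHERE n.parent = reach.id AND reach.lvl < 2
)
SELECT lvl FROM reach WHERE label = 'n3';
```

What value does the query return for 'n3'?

2

Base: id=6 (n8) at lvl 0.
Iteration 1: rows with parent in {6} -> n12 (id 8, lvl 1), n28 (id 9, lvl 1).
Iteration 2: rows with parent in {8,9} -> n3 (id 11, lvl 2), n19 (id 13, lvl 2).
Iteration 3: lvl < 2 fails for all current rows; recursion stops.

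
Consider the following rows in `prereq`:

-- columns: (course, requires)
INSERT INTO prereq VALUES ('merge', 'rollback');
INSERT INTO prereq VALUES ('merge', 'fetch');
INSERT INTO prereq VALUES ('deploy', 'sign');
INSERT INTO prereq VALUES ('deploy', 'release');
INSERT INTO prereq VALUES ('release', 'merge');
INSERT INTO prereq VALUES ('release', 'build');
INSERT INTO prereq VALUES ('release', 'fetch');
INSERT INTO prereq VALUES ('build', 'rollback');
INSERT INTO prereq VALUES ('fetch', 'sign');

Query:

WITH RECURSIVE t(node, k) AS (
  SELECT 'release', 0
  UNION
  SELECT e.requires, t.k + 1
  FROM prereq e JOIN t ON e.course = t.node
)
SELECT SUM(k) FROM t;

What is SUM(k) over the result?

Base: (release, k=0).
Iteration 1: edges from {release} -> (build, k=1), (fetch, k=1), (merge, k=1).
Iteration 2: edges from {build,fetch,merge} -> (fetch, k=2), (rollback, k=2), (sign, k=2). [UNION drops 1 duplicate row(s)]
Iteration 3: edges from {fetch,rollback,sign} -> (sign, k=3).
Iteration 4: no outgoing edges from {sign}; recursion stops.
SUM(k) = 0 + 1 + 1 + 1 + 2 + 2 + 2 + 3 = 12.

12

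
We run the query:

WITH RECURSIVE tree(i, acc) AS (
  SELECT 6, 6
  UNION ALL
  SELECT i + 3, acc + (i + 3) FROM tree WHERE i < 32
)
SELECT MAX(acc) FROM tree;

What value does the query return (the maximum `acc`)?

Base: i=6, acc=6.
Iteration 1: 6 < 32 holds -> i = 6 + 3 = 9, acc = 6 + 9 = 15.
Iteration 2: 9 < 32 holds -> i = 9 + 3 = 12, acc = 15 + 12 = 27.
Iteration 3: 12 < 32 holds -> i = 12 + 3 = 15, acc = 27 + 15 = 42.
Iteration 4: 15 < 32 holds -> i = 15 + 3 = 18, acc = 42 + 18 = 60.
Iteration 5: 18 < 32 holds -> i = 18 + 3 = 21, acc = 60 + 21 = 81.
Iteration 6: 21 < 32 holds -> i = 21 + 3 = 24, acc = 81 + 24 = 105.
Iteration 7: 24 < 32 holds -> i = 24 + 3 = 27, acc = 105 + 27 = 132.
Iteration 8: 27 < 32 holds -> i = 27 + 3 = 30, acc = 132 + 30 = 162.
Iteration 9: 30 < 32 holds -> i = 30 + 3 = 33, acc = 162 + 33 = 195.
Iteration 10: 33 < 32 fails; recursion stops.
acc values: 6, 15, 27, 42, 60, 81, 105, 132, 162, 195; the maximum is 195.

195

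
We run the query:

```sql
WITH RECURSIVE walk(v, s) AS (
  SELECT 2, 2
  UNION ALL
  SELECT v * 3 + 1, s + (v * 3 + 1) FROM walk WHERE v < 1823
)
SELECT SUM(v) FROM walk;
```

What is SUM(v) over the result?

8196

Base: v=2, s=2.
Iteration 1: 2 < 1823 holds -> v = 2 * 3 + 1 = 7, s = 2 + 7 = 9.
Iteration 2: 7 < 1823 holds -> v = 7 * 3 + 1 = 22, s = 9 + 22 = 31.
Iteration 3: 22 < 1823 holds -> v = 22 * 3 + 1 = 67, s = 31 + 67 = 98.
Iteration 4: 67 < 1823 holds -> v = 67 * 3 + 1 = 202, s = 98 + 202 = 300.
Iteration 5: 202 < 1823 holds -> v = 202 * 3 + 1 = 607, s = 300 + 607 = 907.
Iteration 6: 607 < 1823 holds -> v = 607 * 3 + 1 = 1822, s = 907 + 1822 = 2729.
Iteration 7: 1822 < 1823 holds -> v = 1822 * 3 + 1 = 5467, s = 2729 + 5467 = 8196.
Iteration 8: 5467 < 1823 fails; recursion stops.
SUM(v) = 2 + 7 + 22 + 67 + 202 + 607 + 1822 + 5467 = 8196.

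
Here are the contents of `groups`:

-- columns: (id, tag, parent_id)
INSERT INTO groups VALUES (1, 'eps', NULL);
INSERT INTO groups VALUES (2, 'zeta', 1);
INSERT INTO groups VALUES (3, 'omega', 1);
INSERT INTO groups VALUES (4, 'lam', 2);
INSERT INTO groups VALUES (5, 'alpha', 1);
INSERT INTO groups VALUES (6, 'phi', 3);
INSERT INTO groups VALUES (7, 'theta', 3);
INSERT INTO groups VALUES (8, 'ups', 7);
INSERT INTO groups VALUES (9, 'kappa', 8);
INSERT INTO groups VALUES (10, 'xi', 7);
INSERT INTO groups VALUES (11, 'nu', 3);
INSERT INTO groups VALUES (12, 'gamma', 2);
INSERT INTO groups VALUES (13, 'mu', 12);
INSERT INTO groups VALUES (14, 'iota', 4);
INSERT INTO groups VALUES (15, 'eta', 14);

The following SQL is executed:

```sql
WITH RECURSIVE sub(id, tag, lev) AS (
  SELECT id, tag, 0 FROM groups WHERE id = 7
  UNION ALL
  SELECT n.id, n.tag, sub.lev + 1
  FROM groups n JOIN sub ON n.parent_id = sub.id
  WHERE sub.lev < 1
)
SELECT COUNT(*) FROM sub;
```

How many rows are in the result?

Base: id=7 (theta) at lev 0.
Iteration 1: rows with parent_id in {7} -> ups (id 8, lev 1), xi (id 10, lev 1).
Iteration 2: lev < 1 fails for all current rows; recursion stops.
Total rows emitted: 3.

3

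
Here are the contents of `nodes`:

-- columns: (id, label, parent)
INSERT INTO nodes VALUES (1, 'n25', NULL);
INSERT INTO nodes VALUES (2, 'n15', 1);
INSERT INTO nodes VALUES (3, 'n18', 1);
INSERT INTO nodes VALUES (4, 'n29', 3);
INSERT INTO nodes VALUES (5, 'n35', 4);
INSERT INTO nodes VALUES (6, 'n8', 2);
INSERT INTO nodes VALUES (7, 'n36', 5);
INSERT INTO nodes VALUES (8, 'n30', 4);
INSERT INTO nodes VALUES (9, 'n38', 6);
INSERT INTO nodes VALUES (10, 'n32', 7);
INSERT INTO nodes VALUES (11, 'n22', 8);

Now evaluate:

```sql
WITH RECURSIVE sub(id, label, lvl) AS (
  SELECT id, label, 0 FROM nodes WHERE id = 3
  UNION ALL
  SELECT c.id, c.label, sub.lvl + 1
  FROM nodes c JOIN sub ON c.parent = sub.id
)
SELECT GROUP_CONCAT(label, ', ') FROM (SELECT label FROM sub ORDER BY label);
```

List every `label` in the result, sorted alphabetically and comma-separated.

Base: id=3 (n18) at lvl 0.
Iteration 1: rows with parent in {3} -> n29 (id 4, lvl 1).
Iteration 2: rows with parent in {4} -> n35 (id 5, lvl 2), n30 (id 8, lvl 2).
Iteration 3: rows with parent in {5,8} -> n36 (id 7, lvl 3), n22 (id 11, lvl 3).
Iteration 4: rows with parent in {7,11} -> n32 (id 10, lvl 4).
Iteration 5: no rows with parent in {10}; recursion stops.

n18, n22, n29, n30, n32, n35, n36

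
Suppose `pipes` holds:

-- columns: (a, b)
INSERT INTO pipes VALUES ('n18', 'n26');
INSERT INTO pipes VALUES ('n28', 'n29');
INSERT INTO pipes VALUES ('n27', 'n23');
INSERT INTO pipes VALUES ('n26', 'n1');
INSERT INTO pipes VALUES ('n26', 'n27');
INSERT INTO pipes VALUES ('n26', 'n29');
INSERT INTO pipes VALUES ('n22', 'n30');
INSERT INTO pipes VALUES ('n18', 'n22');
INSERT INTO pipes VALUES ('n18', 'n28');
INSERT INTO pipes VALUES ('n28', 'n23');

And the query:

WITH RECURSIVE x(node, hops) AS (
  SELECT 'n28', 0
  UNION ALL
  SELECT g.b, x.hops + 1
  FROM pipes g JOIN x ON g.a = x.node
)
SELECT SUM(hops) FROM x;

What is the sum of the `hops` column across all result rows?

Base: (n28, hops=0).
Iteration 1: edges from {n28} -> (n23, hops=1), (n29, hops=1).
Iteration 2: no outgoing edges from {n23,n29}; recursion stops.
SUM(hops) = 0 + 1 + 1 = 2.

2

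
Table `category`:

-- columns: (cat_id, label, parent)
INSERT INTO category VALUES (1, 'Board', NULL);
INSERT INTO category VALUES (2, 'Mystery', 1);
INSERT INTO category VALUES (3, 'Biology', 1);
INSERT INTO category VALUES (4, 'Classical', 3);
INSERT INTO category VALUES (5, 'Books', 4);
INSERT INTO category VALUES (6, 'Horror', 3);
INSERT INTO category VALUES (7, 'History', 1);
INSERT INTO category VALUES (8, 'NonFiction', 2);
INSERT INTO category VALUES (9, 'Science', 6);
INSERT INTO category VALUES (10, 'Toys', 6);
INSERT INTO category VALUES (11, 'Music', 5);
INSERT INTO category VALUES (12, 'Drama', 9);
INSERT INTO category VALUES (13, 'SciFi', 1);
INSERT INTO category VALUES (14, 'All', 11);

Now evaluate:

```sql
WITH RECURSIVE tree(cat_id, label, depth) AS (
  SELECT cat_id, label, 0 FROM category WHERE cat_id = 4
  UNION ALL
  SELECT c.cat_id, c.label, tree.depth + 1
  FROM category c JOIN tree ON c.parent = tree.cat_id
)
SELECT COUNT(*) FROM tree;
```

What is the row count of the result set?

4

Base: cat_id=4 (Classical) at depth 0.
Iteration 1: rows with parent in {4} -> Books (id 5, depth 1).
Iteration 2: rows with parent in {5} -> Music (id 11, depth 2).
Iteration 3: rows with parent in {11} -> All (id 14, depth 3).
Iteration 4: no rows with parent in {14}; recursion stops.
Total rows emitted: 4.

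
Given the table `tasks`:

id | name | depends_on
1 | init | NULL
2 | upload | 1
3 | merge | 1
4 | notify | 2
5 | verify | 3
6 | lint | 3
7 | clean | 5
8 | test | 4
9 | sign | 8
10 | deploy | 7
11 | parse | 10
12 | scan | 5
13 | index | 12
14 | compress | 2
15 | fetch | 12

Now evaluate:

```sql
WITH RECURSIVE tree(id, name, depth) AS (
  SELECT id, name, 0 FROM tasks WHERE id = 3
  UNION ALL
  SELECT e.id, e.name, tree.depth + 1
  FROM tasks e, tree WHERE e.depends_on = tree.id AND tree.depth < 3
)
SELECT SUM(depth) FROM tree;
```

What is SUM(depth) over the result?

15

Base: id=3 (merge) at depth 0.
Iteration 1: rows with depends_on in {3} -> verify (id 5, depth 1), lint (id 6, depth 1).
Iteration 2: rows with depends_on in {5,6} -> clean (id 7, depth 2), scan (id 12, depth 2).
Iteration 3: rows with depends_on in {7,12} -> deploy (id 10, depth 3), index (id 13, depth 3), fetch (id 15, depth 3).
Iteration 4: depth < 3 fails for all current rows; recursion stops.
SUM(depth) = 0 + 1 + 1 + 2 + 2 + 3 + 3 + 3 = 15.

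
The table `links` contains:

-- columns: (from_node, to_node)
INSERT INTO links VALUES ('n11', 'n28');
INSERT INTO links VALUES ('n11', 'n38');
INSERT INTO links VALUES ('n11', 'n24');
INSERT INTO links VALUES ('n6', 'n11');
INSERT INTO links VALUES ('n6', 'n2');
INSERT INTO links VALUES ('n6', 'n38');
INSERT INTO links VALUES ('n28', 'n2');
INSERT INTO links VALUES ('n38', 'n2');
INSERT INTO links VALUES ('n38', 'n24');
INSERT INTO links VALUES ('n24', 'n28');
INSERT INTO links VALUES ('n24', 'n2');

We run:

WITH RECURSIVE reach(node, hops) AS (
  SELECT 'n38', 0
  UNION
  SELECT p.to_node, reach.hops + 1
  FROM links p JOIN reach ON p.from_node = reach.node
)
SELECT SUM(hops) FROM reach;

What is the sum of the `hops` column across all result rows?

Base: (n38, hops=0).
Iteration 1: edges from {n38} -> (n2, hops=1), (n24, hops=1).
Iteration 2: edges from {n2,n24} -> (n2, hops=2), (n28, hops=2).
Iteration 3: edges from {n2,n28} -> (n2, hops=3).
Iteration 4: no outgoing edges from {n2}; recursion stops.
SUM(hops) = 0 + 1 + 1 + 2 + 2 + 3 = 9.

9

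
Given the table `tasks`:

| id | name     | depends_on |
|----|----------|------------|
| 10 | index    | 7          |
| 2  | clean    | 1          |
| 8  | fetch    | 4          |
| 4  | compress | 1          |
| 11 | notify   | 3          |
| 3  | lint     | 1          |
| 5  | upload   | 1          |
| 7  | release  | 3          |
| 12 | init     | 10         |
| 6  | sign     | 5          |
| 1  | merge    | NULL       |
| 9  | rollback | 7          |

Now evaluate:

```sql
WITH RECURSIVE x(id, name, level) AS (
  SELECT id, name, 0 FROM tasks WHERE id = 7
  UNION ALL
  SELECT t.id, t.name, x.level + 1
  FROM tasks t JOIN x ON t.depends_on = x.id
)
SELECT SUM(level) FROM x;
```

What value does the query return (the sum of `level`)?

4

Base: id=7 (release) at level 0.
Iteration 1: rows with depends_on in {7} -> rollback (id 9, level 1), index (id 10, level 1).
Iteration 2: rows with depends_on in {9,10} -> init (id 12, level 2).
Iteration 3: no rows with depends_on in {12}; recursion stops.
SUM(level) = 0 + 1 + 1 + 2 = 4.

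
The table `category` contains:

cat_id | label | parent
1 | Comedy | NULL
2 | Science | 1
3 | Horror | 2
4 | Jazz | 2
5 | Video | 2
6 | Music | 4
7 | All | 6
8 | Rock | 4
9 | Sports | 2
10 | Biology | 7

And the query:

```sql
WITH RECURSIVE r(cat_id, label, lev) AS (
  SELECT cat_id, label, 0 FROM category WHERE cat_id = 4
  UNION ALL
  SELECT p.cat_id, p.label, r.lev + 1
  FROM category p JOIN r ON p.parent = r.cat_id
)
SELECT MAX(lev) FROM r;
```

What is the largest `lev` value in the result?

Base: cat_id=4 (Jazz) at lev 0.
Iteration 1: rows with parent in {4} -> Music (id 6, lev 1), Rock (id 8, lev 1).
Iteration 2: rows with parent in {6,8} -> All (id 7, lev 2).
Iteration 3: rows with parent in {7} -> Biology (id 10, lev 3).
Iteration 4: no rows with parent in {10}; recursion stops.
lev values: 0, 1, 1, 2, 3; the maximum is 3.

3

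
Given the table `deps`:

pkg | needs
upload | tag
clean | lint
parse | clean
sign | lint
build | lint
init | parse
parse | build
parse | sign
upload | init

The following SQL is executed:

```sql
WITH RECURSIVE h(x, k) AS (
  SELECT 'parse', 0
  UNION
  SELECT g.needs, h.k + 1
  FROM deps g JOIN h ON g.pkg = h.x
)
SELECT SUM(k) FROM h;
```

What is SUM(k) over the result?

5

Base: (parse, k=0).
Iteration 1: edges from {parse} -> (build, k=1), (clean, k=1), (sign, k=1).
Iteration 2: edges from {build,clean,sign} -> (lint, k=2). [UNION drops 2 duplicate row(s)]
Iteration 3: no outgoing edges from {lint}; recursion stops.
SUM(k) = 0 + 1 + 1 + 1 + 2 = 5.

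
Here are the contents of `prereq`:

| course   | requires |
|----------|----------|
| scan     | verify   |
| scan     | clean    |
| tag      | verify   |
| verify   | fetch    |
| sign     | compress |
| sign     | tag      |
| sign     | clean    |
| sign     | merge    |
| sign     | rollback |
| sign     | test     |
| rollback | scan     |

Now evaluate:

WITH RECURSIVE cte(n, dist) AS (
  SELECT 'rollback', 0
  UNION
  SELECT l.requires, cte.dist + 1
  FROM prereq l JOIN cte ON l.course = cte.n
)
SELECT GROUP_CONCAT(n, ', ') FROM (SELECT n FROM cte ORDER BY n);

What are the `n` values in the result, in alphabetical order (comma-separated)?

clean, fetch, rollback, scan, verify

Base: (rollback, dist=0).
Iteration 1: edges from {rollback} -> (scan, dist=1).
Iteration 2: edges from {scan} -> (clean, dist=2), (verify, dist=2).
Iteration 3: edges from {clean,verify} -> (fetch, dist=3).
Iteration 4: no outgoing edges from {fetch}; recursion stops.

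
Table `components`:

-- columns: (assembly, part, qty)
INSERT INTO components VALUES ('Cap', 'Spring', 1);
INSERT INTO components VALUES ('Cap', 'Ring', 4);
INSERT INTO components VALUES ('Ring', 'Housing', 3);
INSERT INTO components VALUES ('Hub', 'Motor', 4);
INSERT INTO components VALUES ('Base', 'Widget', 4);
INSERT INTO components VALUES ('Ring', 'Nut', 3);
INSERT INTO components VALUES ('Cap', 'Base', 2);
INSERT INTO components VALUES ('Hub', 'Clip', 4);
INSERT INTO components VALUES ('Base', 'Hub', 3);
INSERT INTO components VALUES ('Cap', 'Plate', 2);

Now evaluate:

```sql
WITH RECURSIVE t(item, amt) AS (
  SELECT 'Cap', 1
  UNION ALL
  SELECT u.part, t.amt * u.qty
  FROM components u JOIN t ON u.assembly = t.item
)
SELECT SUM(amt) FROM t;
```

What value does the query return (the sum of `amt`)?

Base: (Cap, amt=1).
Iteration 1: components of {Cap} -> Base = 1*2 = 2, Plate = 1*2 = 2, Ring = 1*4 = 4, Spring = 1*1 = 1.
Iteration 2: components of {Base,Plate,Ring,Spring} -> Housing = 4*3 = 12, Hub = 2*3 = 6, Nut = 4*3 = 12, Widget = 2*4 = 8.
Iteration 3: components of {Housing,Hub,Nut,Widget} -> Clip = 6*4 = 24, Motor = 6*4 = 24.
Iteration 4: no further components; recursion stops.
SUM(amt) = 1 + 2 + 4 + 1 + 2 + 12 + 12 + 6 + 8 + 24 + 24 = 96.

96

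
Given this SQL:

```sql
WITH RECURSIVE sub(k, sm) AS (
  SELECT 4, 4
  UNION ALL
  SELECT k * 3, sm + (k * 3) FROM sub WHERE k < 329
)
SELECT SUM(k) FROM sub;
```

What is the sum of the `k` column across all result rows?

1456

Base: k=4, sm=4.
Iteration 1: 4 < 329 holds -> k = 4 * 3 = 12, sm = 4 + 12 = 16.
Iteration 2: 12 < 329 holds -> k = 12 * 3 = 36, sm = 16 + 36 = 52.
Iteration 3: 36 < 329 holds -> k = 36 * 3 = 108, sm = 52 + 108 = 160.
Iteration 4: 108 < 329 holds -> k = 108 * 3 = 324, sm = 160 + 324 = 484.
Iteration 5: 324 < 329 holds -> k = 324 * 3 = 972, sm = 484 + 972 = 1456.
Iteration 6: 972 < 329 fails; recursion stops.
SUM(k) = 4 + 12 + 36 + 108 + 324 + 972 = 1456.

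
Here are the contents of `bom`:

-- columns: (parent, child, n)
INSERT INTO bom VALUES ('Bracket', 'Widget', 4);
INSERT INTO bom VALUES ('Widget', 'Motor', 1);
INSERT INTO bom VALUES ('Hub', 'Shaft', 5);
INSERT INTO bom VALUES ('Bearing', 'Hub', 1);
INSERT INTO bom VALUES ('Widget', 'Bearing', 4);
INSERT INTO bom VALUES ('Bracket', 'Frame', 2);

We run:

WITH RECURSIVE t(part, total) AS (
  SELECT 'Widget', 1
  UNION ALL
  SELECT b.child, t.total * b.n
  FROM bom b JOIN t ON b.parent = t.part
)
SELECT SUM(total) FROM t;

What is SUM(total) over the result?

Base: (Widget, total=1).
Iteration 1: components of {Widget} -> Bearing = 1*4 = 4, Motor = 1*1 = 1.
Iteration 2: components of {Bearing,Motor} -> Hub = 4*1 = 4.
Iteration 3: components of {Hub} -> Shaft = 4*5 = 20.
Iteration 4: no further components; recursion stops.
SUM(total) = 1 + 4 + 1 + 4 + 20 = 30.

30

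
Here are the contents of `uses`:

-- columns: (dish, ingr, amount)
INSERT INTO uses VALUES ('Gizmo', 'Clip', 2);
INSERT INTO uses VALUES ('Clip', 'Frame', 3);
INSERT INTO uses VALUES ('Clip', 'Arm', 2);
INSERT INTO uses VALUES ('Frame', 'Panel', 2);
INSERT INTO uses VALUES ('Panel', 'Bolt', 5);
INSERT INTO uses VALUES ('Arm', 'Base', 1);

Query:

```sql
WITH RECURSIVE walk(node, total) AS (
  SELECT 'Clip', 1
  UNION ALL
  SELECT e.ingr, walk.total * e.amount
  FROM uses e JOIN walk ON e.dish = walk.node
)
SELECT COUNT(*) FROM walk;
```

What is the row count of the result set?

6

Base: (Clip, total=1).
Iteration 1: components of {Clip} -> Arm = 1*2 = 2, Frame = 1*3 = 3.
Iteration 2: components of {Arm,Frame} -> Base = 2*1 = 2, Panel = 3*2 = 6.
Iteration 3: components of {Base,Panel} -> Bolt = 6*5 = 30.
Iteration 4: no further components; recursion stops.
Total rows emitted: 6.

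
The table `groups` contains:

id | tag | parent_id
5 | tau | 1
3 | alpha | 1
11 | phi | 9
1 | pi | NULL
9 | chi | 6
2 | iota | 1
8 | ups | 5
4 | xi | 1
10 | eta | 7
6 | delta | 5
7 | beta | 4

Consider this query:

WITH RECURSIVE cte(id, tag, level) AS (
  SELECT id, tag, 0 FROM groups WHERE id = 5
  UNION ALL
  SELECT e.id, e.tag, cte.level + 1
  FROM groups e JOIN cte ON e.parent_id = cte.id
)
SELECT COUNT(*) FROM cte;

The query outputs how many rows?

Base: id=5 (tau) at level 0.
Iteration 1: rows with parent_id in {5} -> delta (id 6, level 1), ups (id 8, level 1).
Iteration 2: rows with parent_id in {6,8} -> chi (id 9, level 2).
Iteration 3: rows with parent_id in {9} -> phi (id 11, level 3).
Iteration 4: no rows with parent_id in {11}; recursion stops.
Total rows emitted: 5.

5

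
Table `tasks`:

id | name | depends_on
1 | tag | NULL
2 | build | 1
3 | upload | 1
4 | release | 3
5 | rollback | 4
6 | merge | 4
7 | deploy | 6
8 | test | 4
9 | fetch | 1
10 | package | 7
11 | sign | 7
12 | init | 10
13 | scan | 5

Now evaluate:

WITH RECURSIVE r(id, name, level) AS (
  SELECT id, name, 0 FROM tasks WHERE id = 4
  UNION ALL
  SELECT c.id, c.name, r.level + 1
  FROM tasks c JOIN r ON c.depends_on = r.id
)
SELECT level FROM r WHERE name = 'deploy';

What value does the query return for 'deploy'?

2

Base: id=4 (release) at level 0.
Iteration 1: rows with depends_on in {4} -> rollback (id 5, level 1), merge (id 6, level 1), test (id 8, level 1).
Iteration 2: rows with depends_on in {5,6,8} -> deploy (id 7, level 2), scan (id 13, level 2).
Iteration 3: rows with depends_on in {7,13} -> package (id 10, level 3), sign (id 11, level 3).
Iteration 4: rows with depends_on in {10,11} -> init (id 12, level 4).
Iteration 5: no rows with depends_on in {12}; recursion stops.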